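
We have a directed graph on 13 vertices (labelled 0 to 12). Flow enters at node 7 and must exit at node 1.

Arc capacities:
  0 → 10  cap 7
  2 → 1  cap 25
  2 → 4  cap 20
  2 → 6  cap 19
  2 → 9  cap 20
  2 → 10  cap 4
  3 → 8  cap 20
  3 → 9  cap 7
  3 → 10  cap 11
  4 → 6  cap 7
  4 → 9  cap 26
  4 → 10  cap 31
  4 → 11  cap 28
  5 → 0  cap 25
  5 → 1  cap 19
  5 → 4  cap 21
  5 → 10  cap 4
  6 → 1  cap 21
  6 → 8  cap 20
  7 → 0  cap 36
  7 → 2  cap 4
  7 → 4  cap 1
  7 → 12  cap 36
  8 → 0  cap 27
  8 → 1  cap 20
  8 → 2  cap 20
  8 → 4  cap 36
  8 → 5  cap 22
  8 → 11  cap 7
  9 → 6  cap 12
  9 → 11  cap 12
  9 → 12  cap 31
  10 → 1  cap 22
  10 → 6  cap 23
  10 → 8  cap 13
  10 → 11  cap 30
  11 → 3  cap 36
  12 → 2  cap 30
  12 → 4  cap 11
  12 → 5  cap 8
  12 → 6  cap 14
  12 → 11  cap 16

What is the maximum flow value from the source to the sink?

Maximum flow value: 48

augment #1: 7→2→1 bottleneck 4, total now 4
augment #2: 7→0→10→1 bottleneck 7, total now 11
augment #3: 7→4→6→1 bottleneck 1, total now 12
augment #4: 7→12→2→1 bottleneck 21, total now 33
augment #5: 7→12→5→1 bottleneck 8, total now 41
augment #6: 7→12→6→1 bottleneck 7, total now 48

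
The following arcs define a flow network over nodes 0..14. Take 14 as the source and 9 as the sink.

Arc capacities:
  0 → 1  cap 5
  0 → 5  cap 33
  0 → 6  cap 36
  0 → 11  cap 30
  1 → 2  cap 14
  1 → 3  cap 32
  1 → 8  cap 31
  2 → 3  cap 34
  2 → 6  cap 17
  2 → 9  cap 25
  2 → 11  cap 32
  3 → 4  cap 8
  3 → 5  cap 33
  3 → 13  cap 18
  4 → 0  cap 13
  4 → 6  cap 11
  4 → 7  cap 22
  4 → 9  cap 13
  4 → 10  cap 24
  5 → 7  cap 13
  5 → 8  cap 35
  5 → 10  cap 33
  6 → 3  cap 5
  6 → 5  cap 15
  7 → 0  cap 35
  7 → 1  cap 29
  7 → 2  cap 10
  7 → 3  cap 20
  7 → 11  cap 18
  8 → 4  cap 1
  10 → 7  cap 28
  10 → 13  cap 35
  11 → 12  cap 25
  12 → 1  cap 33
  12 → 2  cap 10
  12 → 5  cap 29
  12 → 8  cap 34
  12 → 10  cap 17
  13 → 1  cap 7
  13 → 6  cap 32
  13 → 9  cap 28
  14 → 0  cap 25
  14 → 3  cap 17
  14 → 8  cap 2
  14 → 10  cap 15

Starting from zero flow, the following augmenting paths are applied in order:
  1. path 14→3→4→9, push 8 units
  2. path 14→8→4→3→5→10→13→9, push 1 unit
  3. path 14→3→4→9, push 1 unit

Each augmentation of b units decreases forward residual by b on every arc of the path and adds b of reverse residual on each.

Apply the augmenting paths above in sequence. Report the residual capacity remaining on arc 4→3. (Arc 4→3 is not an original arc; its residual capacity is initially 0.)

Residual capacity of (4,3): 8

after path 1 (14→3→4→9, push 8): res(4,3)=8
after path 2 (14→8→4→3→5→10→13→9, push 1): res(4,3)=7
after path 3 (14→3→4→9, push 1): res(4,3)=8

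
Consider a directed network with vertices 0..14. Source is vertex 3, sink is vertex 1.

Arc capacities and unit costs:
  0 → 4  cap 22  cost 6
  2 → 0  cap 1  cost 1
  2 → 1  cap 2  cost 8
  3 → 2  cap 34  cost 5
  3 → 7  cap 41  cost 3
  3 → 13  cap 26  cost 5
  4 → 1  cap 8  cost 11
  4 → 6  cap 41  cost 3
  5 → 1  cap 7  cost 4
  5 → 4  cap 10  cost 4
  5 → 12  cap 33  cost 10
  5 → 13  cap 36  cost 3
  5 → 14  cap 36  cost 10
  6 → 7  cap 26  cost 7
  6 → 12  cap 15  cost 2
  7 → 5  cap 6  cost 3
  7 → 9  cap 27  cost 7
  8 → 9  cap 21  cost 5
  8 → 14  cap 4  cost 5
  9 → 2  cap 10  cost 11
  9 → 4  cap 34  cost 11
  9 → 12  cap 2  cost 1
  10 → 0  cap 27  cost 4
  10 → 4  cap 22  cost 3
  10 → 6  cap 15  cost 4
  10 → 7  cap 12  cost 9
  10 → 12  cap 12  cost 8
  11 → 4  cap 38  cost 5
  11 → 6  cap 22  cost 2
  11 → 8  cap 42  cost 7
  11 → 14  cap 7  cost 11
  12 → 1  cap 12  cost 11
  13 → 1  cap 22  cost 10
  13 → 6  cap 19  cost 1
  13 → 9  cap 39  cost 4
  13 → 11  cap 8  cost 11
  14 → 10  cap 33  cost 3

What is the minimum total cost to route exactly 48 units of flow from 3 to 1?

shortest-cost path #1: 3→7→5→1 push 6 @ unit cost 10 (adds 60)
shortest-cost path #2: 3→2→1 push 2 @ unit cost 13 (adds 26)
shortest-cost path #3: 3→13→1 push 22 @ unit cost 15 (adds 330)
shortest-cost path #4: 3→13→6→12→1 push 4 @ unit cost 19 (adds 76)
shortest-cost path #5: 3→7→9→12→1 push 2 @ unit cost 22 (adds 44)
shortest-cost path #6: 3→2→0→4→1 push 1 @ unit cost 23 (adds 23)
shortest-cost path #7: 3→7→9→4→1 push 7 @ unit cost 32 (adds 224)
shortest-cost path #8: 3→7→9→4→6→12→1 push 4 @ unit cost 37 (adds 148)
total cost = 931

Minimum cost for 48 units: 931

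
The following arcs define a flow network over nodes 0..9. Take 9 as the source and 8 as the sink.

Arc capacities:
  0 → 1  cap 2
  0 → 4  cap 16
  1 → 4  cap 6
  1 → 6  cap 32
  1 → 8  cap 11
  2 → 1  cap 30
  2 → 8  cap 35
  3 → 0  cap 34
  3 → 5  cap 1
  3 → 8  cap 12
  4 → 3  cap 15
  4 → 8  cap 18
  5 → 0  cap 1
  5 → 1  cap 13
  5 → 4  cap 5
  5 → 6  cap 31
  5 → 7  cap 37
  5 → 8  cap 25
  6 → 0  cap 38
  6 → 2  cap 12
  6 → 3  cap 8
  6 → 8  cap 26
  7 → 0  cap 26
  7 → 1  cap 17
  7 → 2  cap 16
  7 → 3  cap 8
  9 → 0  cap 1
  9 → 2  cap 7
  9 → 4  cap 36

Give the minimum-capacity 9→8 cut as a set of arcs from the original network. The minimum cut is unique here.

augment #1: 9→2→8 push 7
augment #2: 9→4→8 push 18
augment #3: 9→0→1→8 push 1
augment #4: 9→4→3→8 push 12
augment #5: 9→4→3→5→8 push 1
augment #6: 9→4→3→0→1→8 push 1
max flow = 40; residual-reachable set from 9 gives S-side
cut edges (S→T): {(0,1), (3,5), (3,8), (4,8), (9,2)} total cap 40

Min-cut arcs: {(0,1), (3,5), (3,8), (4,8), (9,2)} (total capacity 40)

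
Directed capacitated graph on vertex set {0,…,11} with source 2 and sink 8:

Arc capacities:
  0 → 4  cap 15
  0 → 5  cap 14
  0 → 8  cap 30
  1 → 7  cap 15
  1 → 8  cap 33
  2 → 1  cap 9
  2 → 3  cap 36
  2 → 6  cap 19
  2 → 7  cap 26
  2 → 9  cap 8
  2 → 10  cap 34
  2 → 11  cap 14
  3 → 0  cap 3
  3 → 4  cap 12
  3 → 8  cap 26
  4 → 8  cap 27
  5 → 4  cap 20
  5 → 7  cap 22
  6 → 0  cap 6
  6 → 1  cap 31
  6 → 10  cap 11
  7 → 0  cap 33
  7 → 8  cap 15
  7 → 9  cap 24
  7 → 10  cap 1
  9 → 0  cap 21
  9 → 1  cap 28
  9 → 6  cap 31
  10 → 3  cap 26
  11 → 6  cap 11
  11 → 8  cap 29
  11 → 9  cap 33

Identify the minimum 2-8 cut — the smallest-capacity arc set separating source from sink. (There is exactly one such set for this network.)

augment #1: 2→1→8 push 9
augment #2: 2→3→8 push 26
augment #3: 2→7→8 push 15
augment #4: 2→11→8 push 14
augment #5: 2→3→0→8 push 3
augment #6: 2→3→4→8 push 7
augment #7: 2→6→0→8 push 6
augment #8: 2→6→1→8 push 13
augment #9: 2→7→0→8 push 11
augment #10: 2→9→0→8 push 8
augment #11: 2→10→3→4→8 push 5
max flow = 117; residual-reachable set from 2 gives S-side
cut edges (S→T): {(2,1), (2,6), (2,7), (2,9), (2,11), (3,0), (3,4), (3,8)} total cap 117

Min-cut arcs: {(2,1), (2,6), (2,7), (2,9), (2,11), (3,0), (3,4), (3,8)} (total capacity 117)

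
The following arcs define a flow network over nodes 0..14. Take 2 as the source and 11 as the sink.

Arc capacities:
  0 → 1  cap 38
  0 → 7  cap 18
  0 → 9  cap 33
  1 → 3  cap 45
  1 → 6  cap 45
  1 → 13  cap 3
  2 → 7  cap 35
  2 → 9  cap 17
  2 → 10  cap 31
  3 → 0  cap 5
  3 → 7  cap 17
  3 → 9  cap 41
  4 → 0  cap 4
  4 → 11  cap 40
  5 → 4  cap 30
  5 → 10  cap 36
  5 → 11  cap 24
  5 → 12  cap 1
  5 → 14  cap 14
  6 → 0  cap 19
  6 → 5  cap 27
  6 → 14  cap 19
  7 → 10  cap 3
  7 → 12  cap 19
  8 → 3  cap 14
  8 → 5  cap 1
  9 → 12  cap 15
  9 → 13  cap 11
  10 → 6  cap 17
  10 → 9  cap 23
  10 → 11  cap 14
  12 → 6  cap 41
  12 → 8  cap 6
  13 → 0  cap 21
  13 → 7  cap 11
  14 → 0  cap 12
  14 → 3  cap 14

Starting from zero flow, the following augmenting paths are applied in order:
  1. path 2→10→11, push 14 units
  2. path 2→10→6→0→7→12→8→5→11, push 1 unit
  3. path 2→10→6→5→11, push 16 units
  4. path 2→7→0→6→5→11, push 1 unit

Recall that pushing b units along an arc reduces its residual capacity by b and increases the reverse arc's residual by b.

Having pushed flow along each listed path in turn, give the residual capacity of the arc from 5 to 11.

after path 1 (2→10→11, push 14): res(5,11)=24
after path 2 (2→10→6→0→7→12→8→5→11, push 1): res(5,11)=23
after path 3 (2→10→6→5→11, push 16): res(5,11)=7
after path 4 (2→7→0→6→5→11, push 1): res(5,11)=6

Residual capacity of (5,11): 6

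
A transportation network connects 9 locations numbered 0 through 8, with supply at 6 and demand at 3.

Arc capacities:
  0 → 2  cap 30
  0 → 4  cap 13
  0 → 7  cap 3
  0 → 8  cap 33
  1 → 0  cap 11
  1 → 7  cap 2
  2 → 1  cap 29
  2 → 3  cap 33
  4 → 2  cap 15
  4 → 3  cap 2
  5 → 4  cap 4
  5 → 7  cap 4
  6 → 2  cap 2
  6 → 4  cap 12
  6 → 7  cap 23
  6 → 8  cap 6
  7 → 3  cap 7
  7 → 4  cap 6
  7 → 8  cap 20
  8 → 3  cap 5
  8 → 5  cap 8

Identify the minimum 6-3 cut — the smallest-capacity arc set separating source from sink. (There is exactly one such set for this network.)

Min-cut arcs: {(4,2), (4,3), (6,2), (7,3), (8,3)} (total capacity 31)

augment #1: 6→2→3 push 2
augment #2: 6→4→3 push 2
augment #3: 6→7→3 push 7
augment #4: 6→8→3 push 5
augment #5: 6→4→2→3 push 10
augment #6: 6→7→4→2→3 push 5
max flow = 31; residual-reachable set from 6 gives S-side
cut edges (S→T): {(4,2), (4,3), (6,2), (7,3), (8,3)} total cap 31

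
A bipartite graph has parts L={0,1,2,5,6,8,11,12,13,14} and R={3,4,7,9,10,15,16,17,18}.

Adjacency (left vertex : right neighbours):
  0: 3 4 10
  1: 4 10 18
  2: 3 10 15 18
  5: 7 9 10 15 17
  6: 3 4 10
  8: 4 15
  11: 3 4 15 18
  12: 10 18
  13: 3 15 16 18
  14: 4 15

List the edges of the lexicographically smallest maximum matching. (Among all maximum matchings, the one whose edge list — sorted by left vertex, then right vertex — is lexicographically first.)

|M| = 7 (so the lex-smallest maximum matching has 7 edges)
process left vertices in ascending order; for each, take the smallest-labelled available neighbour that still permits 7 edges overall, or leave it unmatched if none does
lex-smallest matching: {0-3, 1-4, 2-10, 5-7, 8-15, 11-18, 13-16}

Lex-smallest maximum matching: {(0,3), (1,4), (2,10), (5,7), (8,15), (11,18), (13,16)}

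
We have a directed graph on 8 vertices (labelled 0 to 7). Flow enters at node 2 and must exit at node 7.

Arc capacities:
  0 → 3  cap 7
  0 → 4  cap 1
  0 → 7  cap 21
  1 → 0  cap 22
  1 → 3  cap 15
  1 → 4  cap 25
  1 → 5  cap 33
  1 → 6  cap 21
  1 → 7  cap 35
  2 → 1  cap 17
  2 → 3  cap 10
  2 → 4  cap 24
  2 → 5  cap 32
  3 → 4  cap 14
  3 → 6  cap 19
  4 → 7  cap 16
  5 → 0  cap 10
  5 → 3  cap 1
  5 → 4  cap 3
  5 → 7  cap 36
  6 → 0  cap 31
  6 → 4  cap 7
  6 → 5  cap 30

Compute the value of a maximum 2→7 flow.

Maximum flow value: 75

augment #1: 2→1→7 bottleneck 17, total now 17
augment #2: 2→4→7 bottleneck 16, total now 33
augment #3: 2→5→7 bottleneck 32, total now 65
augment #4: 2→3→6→0→7 bottleneck 10, total now 75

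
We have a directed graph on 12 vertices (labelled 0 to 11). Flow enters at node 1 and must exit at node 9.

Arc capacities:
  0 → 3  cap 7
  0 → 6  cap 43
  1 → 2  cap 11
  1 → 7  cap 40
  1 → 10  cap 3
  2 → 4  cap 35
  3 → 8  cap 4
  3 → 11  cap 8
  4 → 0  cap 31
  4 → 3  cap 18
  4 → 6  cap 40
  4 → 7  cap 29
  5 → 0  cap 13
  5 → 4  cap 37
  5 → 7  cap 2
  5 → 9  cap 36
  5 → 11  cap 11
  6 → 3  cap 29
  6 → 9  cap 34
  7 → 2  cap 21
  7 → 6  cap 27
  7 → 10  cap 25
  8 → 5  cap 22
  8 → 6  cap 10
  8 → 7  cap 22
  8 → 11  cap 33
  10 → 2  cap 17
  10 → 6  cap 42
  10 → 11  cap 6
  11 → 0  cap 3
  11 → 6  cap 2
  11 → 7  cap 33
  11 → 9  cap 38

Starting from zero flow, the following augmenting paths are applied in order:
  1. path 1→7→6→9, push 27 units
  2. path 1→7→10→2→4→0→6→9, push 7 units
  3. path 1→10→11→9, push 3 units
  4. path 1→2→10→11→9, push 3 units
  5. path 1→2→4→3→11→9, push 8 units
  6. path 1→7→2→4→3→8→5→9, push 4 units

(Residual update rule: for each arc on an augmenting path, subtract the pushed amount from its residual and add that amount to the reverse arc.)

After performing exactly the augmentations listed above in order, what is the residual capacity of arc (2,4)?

after path 1 (1→7→6→9, push 27): res(2,4)=35
after path 2 (1→7→10→2→4→0→6→9, push 7): res(2,4)=28
after path 3 (1→10→11→9, push 3): res(2,4)=28
after path 4 (1→2→10→11→9, push 3): res(2,4)=28
after path 5 (1→2→4→3→11→9, push 8): res(2,4)=20
after path 6 (1→7→2→4→3→8→5→9, push 4): res(2,4)=16

Residual capacity of (2,4): 16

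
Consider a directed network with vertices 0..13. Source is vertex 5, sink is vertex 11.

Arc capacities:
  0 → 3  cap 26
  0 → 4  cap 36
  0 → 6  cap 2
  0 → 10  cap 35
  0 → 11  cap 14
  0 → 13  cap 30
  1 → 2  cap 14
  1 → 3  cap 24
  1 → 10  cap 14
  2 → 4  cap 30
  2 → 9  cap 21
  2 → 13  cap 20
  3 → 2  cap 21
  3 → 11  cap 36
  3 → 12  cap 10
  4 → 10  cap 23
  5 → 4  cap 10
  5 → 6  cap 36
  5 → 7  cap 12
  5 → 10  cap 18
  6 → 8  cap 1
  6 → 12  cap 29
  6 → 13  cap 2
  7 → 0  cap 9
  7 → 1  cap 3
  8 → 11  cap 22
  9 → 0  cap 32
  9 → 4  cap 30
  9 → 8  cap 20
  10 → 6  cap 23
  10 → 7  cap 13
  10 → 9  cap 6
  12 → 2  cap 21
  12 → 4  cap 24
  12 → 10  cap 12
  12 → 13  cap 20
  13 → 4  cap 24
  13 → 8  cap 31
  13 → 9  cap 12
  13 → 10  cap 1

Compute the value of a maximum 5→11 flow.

augment #1: 5→6→8→11 bottleneck 1, total now 1
augment #2: 5→7→0→11 bottleneck 9, total now 10
augment #3: 5→6→13→8→11 bottleneck 2, total now 12
augment #4: 5→7→1→3→11 bottleneck 3, total now 15
augment #5: 5→10→9→0→11 bottleneck 5, total now 20
augment #6: 5→10→9→8→11 bottleneck 1, total now 21
augment #7: 5→6→12→13→8→11 bottleneck 18, total now 39
augment #8: 5→6→12→2→9→0→3→11 bottleneck 11, total now 50

Maximum flow value: 50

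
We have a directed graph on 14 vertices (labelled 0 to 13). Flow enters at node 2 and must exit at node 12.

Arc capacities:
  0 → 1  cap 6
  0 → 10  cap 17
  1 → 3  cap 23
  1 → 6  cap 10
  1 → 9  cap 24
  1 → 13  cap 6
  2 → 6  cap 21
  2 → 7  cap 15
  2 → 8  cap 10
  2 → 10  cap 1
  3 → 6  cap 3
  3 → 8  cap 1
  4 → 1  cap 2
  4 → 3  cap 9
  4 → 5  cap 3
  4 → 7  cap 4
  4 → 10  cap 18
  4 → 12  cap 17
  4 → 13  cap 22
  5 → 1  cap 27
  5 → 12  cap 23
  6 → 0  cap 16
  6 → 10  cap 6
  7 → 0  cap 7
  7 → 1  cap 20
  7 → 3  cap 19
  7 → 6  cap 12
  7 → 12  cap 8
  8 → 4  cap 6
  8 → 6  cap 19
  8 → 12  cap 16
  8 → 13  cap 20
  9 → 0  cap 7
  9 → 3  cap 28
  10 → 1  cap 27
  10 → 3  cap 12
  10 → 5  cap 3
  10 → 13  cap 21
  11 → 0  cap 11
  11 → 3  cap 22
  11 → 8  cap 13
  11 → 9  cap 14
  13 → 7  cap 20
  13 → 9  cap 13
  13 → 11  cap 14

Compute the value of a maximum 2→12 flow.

Maximum flow value: 33

augment #1: 2→7→12 bottleneck 8, total now 8
augment #2: 2→8→12 bottleneck 10, total now 18
augment #3: 2→10→5→12 bottleneck 1, total now 19
augment #4: 2→6→10→5→12 bottleneck 2, total now 21
augment #5: 2→7→3→8→12 bottleneck 1, total now 22
augment #6: 2→6→10→13→11→8→12 bottleneck 4, total now 26
augment #7: 2→7→1→13→11→8→12 bottleneck 1, total now 27
augment #8: 2→7→1→13→11→8→4→12 bottleneck 5, total now 32
augment #9: 2→6→0→10→13→11→8→4→12 bottleneck 1, total now 33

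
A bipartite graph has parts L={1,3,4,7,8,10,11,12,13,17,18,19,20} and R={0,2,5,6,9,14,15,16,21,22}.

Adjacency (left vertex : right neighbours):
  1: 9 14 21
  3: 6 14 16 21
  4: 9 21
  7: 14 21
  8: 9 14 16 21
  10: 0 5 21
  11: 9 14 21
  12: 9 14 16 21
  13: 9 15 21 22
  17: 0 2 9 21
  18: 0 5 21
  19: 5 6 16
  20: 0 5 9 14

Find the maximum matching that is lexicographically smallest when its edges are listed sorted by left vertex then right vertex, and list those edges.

Lex-smallest maximum matching: {(1,9), (3,6), (4,21), (7,14), (8,16), (10,0), (13,15), (17,2), (18,5)}

|M| = 9 (so the lex-smallest maximum matching has 9 edges)
process left vertices in ascending order; for each, take the smallest-labelled available neighbour that still permits 9 edges overall, or leave it unmatched if none does
lex-smallest matching: {1-9, 3-6, 4-21, 7-14, 8-16, 10-0, 13-15, 17-2, 18-5}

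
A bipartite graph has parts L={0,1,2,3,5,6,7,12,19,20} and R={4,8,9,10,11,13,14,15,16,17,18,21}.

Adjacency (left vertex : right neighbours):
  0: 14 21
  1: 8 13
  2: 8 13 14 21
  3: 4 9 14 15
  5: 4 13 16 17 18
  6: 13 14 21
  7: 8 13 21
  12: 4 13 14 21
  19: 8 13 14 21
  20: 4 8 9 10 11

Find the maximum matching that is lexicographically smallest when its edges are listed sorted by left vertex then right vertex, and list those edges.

|M| = 8 (so the lex-smallest maximum matching has 8 edges)
process left vertices in ascending order; for each, take the smallest-labelled available neighbour that still permits 8 edges overall, or leave it unmatched if none does
lex-smallest matching: {0-14, 1-8, 2-13, 3-9, 5-16, 6-21, 12-4, 20-10}

Lex-smallest maximum matching: {(0,14), (1,8), (2,13), (3,9), (5,16), (6,21), (12,4), (20,10)}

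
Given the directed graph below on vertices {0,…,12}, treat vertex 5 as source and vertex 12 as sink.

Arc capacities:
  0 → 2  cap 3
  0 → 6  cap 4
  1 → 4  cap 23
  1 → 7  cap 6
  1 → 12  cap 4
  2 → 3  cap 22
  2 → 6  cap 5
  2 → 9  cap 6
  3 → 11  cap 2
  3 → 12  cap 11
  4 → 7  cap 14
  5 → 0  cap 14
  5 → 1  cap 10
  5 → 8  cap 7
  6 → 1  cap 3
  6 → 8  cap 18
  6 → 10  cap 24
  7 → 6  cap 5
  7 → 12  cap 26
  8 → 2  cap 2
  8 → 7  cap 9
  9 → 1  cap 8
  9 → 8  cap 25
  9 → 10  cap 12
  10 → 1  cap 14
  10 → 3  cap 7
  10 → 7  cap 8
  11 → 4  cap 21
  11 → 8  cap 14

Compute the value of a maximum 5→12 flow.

augment #1: 5→1→12 bottleneck 4, total now 4
augment #2: 5→1→7→12 bottleneck 6, total now 10
augment #3: 5→8→7→12 bottleneck 7, total now 17
augment #4: 5→0→2→3→12 bottleneck 3, total now 20
augment #5: 5→0→6→8→7→12 bottleneck 2, total now 22
augment #6: 5→0→6→10→3→12 bottleneck 2, total now 24

Maximum flow value: 24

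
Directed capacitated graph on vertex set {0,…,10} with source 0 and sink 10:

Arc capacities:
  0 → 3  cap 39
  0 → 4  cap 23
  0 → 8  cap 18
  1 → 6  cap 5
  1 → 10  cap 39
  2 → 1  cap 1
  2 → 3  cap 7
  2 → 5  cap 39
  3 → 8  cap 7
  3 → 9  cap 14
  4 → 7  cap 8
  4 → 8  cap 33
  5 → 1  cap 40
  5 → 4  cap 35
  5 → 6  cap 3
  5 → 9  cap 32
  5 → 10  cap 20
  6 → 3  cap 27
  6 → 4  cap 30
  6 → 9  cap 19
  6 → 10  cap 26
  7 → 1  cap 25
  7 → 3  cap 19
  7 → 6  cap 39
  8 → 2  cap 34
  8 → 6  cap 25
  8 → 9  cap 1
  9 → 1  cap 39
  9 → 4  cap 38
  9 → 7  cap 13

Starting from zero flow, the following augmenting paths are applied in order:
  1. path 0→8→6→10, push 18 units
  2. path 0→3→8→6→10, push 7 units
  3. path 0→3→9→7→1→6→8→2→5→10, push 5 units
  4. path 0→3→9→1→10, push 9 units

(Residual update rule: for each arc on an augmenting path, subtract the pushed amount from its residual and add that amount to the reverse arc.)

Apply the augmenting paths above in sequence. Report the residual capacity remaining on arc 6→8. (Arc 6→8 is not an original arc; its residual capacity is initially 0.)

Residual capacity of (6,8): 20

after path 1 (0→8→6→10, push 18): res(6,8)=18
after path 2 (0→3→8→6→10, push 7): res(6,8)=25
after path 3 (0→3→9→7→1→6→8→2→5→10, push 5): res(6,8)=20
after path 4 (0→3→9→1→10, push 9): res(6,8)=20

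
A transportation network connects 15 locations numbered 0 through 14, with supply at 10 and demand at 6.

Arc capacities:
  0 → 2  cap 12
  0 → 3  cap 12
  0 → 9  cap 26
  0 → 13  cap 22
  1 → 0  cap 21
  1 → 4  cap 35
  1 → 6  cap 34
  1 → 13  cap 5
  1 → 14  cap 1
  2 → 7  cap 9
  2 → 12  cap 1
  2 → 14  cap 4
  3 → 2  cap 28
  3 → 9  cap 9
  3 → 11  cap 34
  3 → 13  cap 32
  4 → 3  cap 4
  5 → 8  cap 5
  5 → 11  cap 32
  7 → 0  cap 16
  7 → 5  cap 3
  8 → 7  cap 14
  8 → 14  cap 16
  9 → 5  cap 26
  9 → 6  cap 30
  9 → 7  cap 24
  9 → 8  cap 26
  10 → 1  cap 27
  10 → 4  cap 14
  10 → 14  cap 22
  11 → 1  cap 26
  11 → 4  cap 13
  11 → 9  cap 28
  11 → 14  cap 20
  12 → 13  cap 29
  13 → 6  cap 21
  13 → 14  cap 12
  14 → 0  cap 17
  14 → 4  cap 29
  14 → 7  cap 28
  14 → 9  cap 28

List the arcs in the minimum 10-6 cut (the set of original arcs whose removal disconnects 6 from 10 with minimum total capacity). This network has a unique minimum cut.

Min-cut arcs: {(4,3), (10,1), (10,14)} (total capacity 53)

augment #1: 10→1→6 push 27
augment #2: 10→14→9→6 push 22
augment #3: 10→4→3→9→6 push 4
max flow = 53; residual-reachable set from 10 gives S-side
cut edges (S→T): {(4,3), (10,1), (10,14)} total cap 53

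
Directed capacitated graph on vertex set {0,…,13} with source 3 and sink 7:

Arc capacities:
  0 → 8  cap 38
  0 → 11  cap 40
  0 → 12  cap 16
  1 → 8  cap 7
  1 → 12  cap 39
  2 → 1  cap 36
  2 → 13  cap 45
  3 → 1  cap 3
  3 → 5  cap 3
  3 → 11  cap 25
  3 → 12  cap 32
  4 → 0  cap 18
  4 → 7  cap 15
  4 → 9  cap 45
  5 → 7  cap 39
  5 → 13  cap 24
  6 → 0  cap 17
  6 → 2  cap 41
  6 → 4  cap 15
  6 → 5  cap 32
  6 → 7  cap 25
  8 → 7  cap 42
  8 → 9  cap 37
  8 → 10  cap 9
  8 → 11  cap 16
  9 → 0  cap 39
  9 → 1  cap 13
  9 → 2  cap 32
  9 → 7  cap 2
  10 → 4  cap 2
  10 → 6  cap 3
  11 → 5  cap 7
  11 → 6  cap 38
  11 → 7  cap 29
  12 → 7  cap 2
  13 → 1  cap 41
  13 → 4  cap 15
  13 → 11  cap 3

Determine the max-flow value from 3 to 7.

Maximum flow value: 33

augment #1: 3→5→7 bottleneck 3, total now 3
augment #2: 3→11→7 bottleneck 25, total now 28
augment #3: 3→12→7 bottleneck 2, total now 30
augment #4: 3→1→8→7 bottleneck 3, total now 33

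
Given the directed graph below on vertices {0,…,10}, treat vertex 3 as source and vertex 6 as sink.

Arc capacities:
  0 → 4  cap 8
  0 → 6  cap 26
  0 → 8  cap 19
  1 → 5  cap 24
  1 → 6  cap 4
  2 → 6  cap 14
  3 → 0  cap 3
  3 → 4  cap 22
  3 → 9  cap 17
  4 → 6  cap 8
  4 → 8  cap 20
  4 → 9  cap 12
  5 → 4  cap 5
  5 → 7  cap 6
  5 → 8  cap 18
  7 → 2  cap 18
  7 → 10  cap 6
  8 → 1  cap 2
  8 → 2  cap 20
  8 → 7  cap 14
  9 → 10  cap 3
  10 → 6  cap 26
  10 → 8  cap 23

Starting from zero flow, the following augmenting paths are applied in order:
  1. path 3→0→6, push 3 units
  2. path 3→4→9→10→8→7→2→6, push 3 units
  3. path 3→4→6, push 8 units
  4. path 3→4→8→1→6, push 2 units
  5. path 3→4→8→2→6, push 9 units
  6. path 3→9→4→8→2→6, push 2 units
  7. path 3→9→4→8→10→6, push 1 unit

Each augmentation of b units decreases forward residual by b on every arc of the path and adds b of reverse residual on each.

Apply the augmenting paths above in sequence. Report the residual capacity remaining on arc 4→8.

Residual capacity of (4,8): 6

after path 1 (3→0→6, push 3): res(4,8)=20
after path 2 (3→4→9→10→8→7→2→6, push 3): res(4,8)=20
after path 3 (3→4→6, push 8): res(4,8)=20
after path 4 (3→4→8→1→6, push 2): res(4,8)=18
after path 5 (3→4→8→2→6, push 9): res(4,8)=9
after path 6 (3→9→4→8→2→6, push 2): res(4,8)=7
after path 7 (3→9→4→8→10→6, push 1): res(4,8)=6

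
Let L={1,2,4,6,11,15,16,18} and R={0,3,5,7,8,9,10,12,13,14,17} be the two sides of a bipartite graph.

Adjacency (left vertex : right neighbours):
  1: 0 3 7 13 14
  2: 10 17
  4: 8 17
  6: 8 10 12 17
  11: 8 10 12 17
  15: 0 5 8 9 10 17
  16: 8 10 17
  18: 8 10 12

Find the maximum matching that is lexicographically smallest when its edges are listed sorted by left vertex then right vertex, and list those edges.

Lex-smallest maximum matching: {(1,0), (2,10), (4,8), (6,12), (11,17), (15,5)}

|M| = 6 (so the lex-smallest maximum matching has 6 edges)
process left vertices in ascending order; for each, take the smallest-labelled available neighbour that still permits 6 edges overall, or leave it unmatched if none does
lex-smallest matching: {1-0, 2-10, 4-8, 6-12, 11-17, 15-5}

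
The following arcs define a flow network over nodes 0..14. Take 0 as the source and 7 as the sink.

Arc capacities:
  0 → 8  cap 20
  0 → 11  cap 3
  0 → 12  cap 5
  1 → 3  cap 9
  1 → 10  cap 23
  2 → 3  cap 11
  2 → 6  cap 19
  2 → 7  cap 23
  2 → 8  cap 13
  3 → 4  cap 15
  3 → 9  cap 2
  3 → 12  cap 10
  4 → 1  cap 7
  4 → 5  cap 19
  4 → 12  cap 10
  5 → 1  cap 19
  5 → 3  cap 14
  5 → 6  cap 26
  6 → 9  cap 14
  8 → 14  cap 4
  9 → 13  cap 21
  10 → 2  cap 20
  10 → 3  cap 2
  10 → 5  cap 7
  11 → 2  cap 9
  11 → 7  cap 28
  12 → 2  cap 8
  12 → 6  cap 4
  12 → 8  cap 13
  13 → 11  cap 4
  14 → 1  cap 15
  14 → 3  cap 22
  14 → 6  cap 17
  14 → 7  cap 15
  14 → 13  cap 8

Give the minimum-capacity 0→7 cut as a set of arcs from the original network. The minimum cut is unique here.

augment #1: 0→11→7 push 3
augment #2: 0→8→14→7 push 4
augment #3: 0→12→2→7 push 5
max flow = 12; residual-reachable set from 0 gives S-side
cut edges (S→T): {(0,11), (0,12), (8,14)} total cap 12

Min-cut arcs: {(0,11), (0,12), (8,14)} (total capacity 12)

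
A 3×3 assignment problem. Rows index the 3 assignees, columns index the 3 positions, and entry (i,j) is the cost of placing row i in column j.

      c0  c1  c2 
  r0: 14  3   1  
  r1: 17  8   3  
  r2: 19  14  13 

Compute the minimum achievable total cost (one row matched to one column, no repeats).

Minimum assignment cost: 25

optimal assignment: row0→col1 (cost 3), row1→col2 (cost 3), row2→col0 (cost 19)
total = 3 + 3 + 19 = 25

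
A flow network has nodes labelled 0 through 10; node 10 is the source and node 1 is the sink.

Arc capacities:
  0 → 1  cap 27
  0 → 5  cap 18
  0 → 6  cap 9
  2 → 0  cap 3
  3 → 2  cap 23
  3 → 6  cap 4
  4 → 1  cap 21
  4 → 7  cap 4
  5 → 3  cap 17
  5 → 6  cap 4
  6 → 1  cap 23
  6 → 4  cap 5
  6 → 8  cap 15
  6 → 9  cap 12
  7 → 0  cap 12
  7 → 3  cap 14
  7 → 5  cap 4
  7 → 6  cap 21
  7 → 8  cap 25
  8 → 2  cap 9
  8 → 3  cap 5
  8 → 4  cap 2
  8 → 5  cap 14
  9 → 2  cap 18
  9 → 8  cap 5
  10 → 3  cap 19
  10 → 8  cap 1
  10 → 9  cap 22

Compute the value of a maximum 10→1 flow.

augment #1: 10→3→6→1 bottleneck 4, total now 4
augment #2: 10→8→4→1 bottleneck 1, total now 5
augment #3: 10→3→2→0→1 bottleneck 3, total now 8
augment #4: 10→9→8→4→1 bottleneck 1, total now 9
augment #5: 10→9→8→5→6→1 bottleneck 4, total now 13

Maximum flow value: 13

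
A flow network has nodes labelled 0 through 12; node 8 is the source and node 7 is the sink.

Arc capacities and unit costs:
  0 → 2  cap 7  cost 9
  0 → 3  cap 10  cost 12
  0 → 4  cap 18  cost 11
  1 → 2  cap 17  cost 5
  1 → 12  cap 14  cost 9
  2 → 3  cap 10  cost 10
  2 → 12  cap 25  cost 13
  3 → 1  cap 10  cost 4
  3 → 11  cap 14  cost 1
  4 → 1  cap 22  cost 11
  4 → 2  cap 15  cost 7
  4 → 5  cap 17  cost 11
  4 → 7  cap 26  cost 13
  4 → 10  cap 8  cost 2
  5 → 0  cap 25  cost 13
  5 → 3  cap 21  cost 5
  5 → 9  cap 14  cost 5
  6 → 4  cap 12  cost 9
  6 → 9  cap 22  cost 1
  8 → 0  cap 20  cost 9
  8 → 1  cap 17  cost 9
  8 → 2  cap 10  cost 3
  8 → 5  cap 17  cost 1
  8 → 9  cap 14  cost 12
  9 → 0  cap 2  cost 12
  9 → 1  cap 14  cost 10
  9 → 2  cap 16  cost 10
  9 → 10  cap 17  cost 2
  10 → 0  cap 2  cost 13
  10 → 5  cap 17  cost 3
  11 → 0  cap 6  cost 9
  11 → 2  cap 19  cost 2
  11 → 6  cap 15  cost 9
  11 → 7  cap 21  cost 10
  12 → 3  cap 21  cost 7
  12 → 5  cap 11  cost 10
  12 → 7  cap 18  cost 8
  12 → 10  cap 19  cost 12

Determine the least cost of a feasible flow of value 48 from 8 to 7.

shortest-cost path #1: 8→5→3→11→7 push 14 @ unit cost 17 (adds 238)
shortest-cost path #2: 8→2→12→7 push 10 @ unit cost 24 (adds 240)
shortest-cost path #3: 8→1→12→7 push 8 @ unit cost 26 (adds 208)
shortest-cost path #4: 8→0→4→7 push 16 @ unit cost 33 (adds 528)
total cost = 1214

Minimum cost for 48 units: 1214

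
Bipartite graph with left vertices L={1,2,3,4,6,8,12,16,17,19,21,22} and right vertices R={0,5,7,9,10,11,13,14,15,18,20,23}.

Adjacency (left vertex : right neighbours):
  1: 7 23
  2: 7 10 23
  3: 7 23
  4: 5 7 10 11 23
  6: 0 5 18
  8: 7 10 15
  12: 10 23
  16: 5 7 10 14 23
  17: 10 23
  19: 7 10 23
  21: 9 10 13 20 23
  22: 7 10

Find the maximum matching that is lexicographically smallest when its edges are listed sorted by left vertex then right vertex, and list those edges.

|M| = 8 (so the lex-smallest maximum matching has 8 edges)
process left vertices in ascending order; for each, take the smallest-labelled available neighbour that still permits 8 edges overall, or leave it unmatched if none does
lex-smallest matching: {1-7, 2-10, 3-23, 4-5, 6-0, 8-15, 16-14, 21-9}

Lex-smallest maximum matching: {(1,7), (2,10), (3,23), (4,5), (6,0), (8,15), (16,14), (21,9)}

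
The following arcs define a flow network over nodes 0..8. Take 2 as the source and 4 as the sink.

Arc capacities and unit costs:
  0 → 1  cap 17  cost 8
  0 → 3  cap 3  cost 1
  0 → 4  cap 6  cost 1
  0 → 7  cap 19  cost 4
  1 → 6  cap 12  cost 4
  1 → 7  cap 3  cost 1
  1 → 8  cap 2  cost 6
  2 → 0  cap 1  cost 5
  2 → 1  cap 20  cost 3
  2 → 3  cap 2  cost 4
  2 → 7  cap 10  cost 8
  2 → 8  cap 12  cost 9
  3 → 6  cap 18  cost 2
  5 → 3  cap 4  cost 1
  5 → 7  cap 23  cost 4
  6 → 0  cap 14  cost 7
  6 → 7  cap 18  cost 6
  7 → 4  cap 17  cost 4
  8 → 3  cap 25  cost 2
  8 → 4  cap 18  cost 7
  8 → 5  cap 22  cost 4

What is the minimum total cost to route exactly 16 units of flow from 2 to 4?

Minimum cost for 16 units: 178

shortest-cost path #1: 2→0→4 push 1 @ unit cost 6 (adds 6)
shortest-cost path #2: 2→1→7→4 push 3 @ unit cost 8 (adds 24)
shortest-cost path #3: 2→7→4 push 10 @ unit cost 12 (adds 120)
shortest-cost path #4: 2→3→6→0→4 push 2 @ unit cost 14 (adds 28)
total cost = 178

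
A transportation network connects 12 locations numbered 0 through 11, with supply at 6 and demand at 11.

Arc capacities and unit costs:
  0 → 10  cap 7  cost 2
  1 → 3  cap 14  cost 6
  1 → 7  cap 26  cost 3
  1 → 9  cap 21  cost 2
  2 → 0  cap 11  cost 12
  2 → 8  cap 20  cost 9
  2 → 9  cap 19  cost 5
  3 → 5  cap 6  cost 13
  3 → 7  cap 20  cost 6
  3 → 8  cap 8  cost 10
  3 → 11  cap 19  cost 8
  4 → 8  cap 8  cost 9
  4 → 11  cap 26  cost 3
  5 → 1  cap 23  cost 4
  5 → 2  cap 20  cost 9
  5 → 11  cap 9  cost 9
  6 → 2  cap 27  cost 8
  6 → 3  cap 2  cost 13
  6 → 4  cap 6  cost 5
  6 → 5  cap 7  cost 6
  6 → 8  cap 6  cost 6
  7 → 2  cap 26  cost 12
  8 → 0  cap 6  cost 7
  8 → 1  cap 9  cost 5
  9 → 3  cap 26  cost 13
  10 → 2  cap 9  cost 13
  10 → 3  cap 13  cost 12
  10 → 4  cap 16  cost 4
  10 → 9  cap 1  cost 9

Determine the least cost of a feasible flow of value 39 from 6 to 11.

Minimum cost for 39 units: 922

shortest-cost path #1: 6→4→11 push 6 @ unit cost 8 (adds 48)
shortest-cost path #2: 6→5→11 push 7 @ unit cost 15 (adds 105)
shortest-cost path #3: 6→3→11 push 2 @ unit cost 21 (adds 42)
shortest-cost path #4: 6→8→0→10→4→11 push 6 @ unit cost 22 (adds 132)
shortest-cost path #5: 6→2→0→10→4→11 push 1 @ unit cost 29 (adds 29)
shortest-cost path #6: 6→2→0→8→1→3→11 push 6 @ unit cost 32 (adds 192)
shortest-cost path #7: 6→2→9→3→11 push 11 @ unit cost 34 (adds 374)
total cost = 922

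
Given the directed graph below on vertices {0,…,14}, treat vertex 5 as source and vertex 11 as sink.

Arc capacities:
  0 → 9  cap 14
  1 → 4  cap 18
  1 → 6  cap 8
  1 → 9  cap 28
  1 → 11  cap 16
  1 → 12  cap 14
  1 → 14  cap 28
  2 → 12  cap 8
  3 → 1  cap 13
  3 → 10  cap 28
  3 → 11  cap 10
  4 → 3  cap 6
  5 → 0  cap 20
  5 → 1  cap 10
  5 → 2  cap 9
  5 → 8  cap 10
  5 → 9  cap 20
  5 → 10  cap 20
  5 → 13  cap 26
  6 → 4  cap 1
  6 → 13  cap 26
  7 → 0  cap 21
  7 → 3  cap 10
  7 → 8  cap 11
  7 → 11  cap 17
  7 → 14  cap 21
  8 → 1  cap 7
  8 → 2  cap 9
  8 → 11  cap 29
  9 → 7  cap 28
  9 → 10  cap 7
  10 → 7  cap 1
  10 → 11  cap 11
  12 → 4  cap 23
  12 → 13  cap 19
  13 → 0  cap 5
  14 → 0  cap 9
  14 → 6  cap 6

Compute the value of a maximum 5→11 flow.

augment #1: 5→1→11 bottleneck 10, total now 10
augment #2: 5→8→11 bottleneck 10, total now 20
augment #3: 5→10→11 bottleneck 11, total now 31
augment #4: 5→9→7→11 bottleneck 17, total now 48
augment #5: 5→9→7→3→11 bottleneck 3, total now 51
augment #6: 5→10→7→3→11 bottleneck 1, total now 52
augment #7: 5→0→9→7→3→11 bottleneck 6, total now 58
augment #8: 5→0→9→7→8→11 bottleneck 2, total now 60
augment #9: 5→2→12→4→3→1→11 bottleneck 6, total now 66

Maximum flow value: 66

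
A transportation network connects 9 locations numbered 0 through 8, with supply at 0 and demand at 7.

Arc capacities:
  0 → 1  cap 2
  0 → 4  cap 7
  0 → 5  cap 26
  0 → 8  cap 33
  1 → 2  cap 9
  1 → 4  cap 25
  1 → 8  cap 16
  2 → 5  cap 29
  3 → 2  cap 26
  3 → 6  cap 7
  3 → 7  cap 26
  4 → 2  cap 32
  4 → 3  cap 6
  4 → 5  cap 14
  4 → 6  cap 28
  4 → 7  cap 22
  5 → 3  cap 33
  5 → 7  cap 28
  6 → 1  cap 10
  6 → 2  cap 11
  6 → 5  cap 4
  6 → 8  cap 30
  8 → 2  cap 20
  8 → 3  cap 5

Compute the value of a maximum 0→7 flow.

Maximum flow value: 60

augment #1: 0→4→7 bottleneck 7, total now 7
augment #2: 0→5→7 bottleneck 26, total now 33
augment #3: 0→1→4→7 bottleneck 2, total now 35
augment #4: 0→8→3→7 bottleneck 5, total now 40
augment #5: 0→8→2→5→7 bottleneck 2, total now 42
augment #6: 0→8→2→5→3→7 bottleneck 18, total now 60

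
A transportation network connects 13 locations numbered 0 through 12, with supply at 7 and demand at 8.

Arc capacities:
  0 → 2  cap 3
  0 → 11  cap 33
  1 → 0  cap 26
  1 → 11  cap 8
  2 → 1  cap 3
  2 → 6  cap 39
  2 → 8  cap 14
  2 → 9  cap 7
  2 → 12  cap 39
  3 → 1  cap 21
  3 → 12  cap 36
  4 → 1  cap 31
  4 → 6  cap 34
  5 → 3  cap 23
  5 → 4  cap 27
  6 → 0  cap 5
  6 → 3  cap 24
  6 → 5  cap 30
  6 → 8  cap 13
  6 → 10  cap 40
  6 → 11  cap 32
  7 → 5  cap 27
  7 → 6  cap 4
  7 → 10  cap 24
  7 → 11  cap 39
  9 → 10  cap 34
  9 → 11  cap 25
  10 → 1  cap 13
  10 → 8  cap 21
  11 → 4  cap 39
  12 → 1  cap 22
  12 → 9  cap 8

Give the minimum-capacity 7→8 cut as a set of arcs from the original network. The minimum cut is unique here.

Min-cut arcs: {(0,2), (6,8), (10,8)} (total capacity 37)

augment #1: 7→6→8 push 4
augment #2: 7→10→8 push 21
augment #3: 7→5→4→6→8 push 9
augment #4: 7→10→1→0→2→8 push 3
max flow = 37; residual-reachable set from 7 gives S-side
cut edges (S→T): {(0,2), (6,8), (10,8)} total cap 37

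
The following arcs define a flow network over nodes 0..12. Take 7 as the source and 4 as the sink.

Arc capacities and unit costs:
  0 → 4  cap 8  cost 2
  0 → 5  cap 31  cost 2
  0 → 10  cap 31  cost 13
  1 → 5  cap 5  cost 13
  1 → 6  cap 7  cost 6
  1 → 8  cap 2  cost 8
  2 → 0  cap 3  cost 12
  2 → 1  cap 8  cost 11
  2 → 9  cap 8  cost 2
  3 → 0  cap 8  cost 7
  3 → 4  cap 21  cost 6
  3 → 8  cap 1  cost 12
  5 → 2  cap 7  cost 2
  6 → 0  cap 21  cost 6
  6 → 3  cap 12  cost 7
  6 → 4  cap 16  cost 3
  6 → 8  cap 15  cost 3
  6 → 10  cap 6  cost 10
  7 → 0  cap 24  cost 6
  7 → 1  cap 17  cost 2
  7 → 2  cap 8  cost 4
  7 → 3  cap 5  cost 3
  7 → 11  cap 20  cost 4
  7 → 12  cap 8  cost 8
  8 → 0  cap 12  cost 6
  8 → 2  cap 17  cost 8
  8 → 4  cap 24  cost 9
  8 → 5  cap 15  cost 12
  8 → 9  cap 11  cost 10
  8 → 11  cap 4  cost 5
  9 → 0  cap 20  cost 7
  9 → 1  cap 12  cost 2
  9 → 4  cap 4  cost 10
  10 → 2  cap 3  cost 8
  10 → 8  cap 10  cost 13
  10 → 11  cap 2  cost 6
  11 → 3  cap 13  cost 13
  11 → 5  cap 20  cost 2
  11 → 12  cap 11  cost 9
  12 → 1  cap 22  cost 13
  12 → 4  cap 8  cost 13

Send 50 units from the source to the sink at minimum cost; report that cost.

Minimum cost for 50 units: 878

shortest-cost path #1: 7→0→4 push 8 @ unit cost 8 (adds 64)
shortest-cost path #2: 7→3→4 push 5 @ unit cost 9 (adds 45)
shortest-cost path #3: 7→1→6→4 push 7 @ unit cost 11 (adds 77)
shortest-cost path #4: 7→2→9→4 push 4 @ unit cost 16 (adds 64)
shortest-cost path #5: 7→1→8→4 push 2 @ unit cost 19 (adds 38)
shortest-cost path #6: 7→12→4 push 8 @ unit cost 21 (adds 168)
shortest-cost path #7: 7→11→3→4 push 13 @ unit cost 23 (adds 299)
shortest-cost path #8: 7→0→10→8→4 push 3 @ unit cost 41 (adds 123)
total cost = 878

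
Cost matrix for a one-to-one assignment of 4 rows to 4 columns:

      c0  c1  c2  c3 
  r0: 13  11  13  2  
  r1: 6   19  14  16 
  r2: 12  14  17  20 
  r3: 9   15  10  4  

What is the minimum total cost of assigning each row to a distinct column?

optimal assignment: row0→col3 (cost 2), row1→col0 (cost 6), row2→col1 (cost 14), row3→col2 (cost 10)
total = 2 + 6 + 14 + 10 = 32

Minimum assignment cost: 32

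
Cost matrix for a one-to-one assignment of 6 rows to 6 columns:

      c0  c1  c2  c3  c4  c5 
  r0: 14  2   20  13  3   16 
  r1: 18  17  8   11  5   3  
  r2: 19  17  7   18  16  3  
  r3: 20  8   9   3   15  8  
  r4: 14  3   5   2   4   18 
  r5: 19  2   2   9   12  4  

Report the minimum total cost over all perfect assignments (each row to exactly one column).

Minimum assignment cost: 29

optimal assignment: row0→col1 (cost 2), row1→col4 (cost 5), row2→col5 (cost 3), row3→col3 (cost 3), row4→col0 (cost 14), row5→col2 (cost 2)
total = 2 + 5 + 3 + 3 + 14 + 2 = 29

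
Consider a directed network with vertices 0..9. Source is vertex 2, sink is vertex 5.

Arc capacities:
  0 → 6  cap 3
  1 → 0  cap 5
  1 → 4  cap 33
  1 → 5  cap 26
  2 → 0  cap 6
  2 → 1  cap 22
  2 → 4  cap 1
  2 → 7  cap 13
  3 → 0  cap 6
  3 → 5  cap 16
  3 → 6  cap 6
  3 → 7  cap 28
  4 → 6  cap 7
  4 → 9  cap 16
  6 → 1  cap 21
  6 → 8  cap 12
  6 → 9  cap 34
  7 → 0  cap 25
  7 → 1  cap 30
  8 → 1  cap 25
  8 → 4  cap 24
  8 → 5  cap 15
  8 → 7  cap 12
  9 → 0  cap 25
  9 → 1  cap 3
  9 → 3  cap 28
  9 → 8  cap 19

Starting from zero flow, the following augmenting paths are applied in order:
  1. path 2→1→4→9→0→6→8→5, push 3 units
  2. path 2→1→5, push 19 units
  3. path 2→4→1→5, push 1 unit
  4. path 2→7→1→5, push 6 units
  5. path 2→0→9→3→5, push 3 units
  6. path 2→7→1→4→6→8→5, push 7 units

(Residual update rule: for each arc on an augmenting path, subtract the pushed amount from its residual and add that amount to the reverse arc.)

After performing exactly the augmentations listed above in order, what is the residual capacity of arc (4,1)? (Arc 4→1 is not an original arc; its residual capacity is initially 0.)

after path 1 (2→1→4→9→0→6→8→5, push 3): res(4,1)=3
after path 2 (2→1→5, push 19): res(4,1)=3
after path 3 (2→4→1→5, push 1): res(4,1)=2
after path 4 (2→7→1→5, push 6): res(4,1)=2
after path 5 (2→0→9→3→5, push 3): res(4,1)=2
after path 6 (2→7→1→4→6→8→5, push 7): res(4,1)=9

Residual capacity of (4,1): 9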